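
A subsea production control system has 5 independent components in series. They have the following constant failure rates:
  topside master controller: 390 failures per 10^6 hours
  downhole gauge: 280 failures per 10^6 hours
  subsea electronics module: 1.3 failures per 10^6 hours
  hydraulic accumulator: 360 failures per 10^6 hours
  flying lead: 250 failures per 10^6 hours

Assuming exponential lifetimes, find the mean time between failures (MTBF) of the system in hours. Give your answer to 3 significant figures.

780

Series of exponential components: λ_sys = Σ λ_i
λ_sys = 0.00039 + 0.00028 + 0.0000013 + 0.00036 + 0.00025 = 1.2813e-03 /h
MTBF = 1 / λ_sys = 780 h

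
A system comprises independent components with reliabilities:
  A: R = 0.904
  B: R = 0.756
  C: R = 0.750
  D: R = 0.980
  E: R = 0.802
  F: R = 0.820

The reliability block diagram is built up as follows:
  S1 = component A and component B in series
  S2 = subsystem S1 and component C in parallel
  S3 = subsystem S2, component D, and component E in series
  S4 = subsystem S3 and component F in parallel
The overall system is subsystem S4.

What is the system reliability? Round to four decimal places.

Series (A and B): 0.904000 × 0.756000 = 0.683424
Parallel ([0.683424] and C): 1 − (1 − 0.683424)(1 − 0.750000) = 0.920856
Series ([0.920856], D, and E): 0.920856 × 0.980000 × 0.802000 = 0.723756
Parallel ([0.723756] and F): 1 − (1 − 0.723756)(1 − 0.820000) = 0.9503

0.9503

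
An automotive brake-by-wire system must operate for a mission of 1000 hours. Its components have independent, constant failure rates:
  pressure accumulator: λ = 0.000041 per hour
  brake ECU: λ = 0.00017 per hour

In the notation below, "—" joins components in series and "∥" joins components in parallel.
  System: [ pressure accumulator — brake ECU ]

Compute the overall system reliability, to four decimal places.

0.8098

R(pressure accumulator) = exp(−0.000041 × 1000) = 0.959829
R(brake ECU) = exp(−0.00017 × 1000) = 0.843665
Series (pressure accumulator and brake ECU): 0.959829 × 0.843665 = 0.8098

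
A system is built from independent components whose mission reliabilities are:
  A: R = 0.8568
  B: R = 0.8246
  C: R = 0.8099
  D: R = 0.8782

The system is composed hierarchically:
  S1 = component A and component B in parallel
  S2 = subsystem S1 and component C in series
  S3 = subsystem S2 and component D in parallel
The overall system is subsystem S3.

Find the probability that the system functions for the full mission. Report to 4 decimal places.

0.9744

Parallel (A and B): 1 − (1 − 0.856800)(1 − 0.824600) = 0.974883
Series ([0.974883] and C): 0.974883 × 0.809900 = 0.789558
Parallel ([0.789558] and D): 1 − (1 − 0.789558)(1 − 0.878200) = 0.9744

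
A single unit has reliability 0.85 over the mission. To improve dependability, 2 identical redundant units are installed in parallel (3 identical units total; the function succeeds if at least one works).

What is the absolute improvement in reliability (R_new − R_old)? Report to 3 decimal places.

R_before = 0.85
R_after = 1 − (1 − 0.85)^3 = 0.997
ΔR = 0.997 − 0.85 = 0.147

0.147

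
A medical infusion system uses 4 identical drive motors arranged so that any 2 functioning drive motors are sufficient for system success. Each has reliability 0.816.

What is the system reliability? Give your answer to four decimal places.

0.9785

R = Σ_{i=2}^{4} C(4,i) p^i (1−p)^{4−i} with p = 0.816
C(4,2)·0.816^2·0.184^2 = 0.135259
C(4,3)·0.816^3·0.184^1 = 0.399897
C(4,4)·0.816^4·0.184^0 = 0.443364
Sum = 0.9785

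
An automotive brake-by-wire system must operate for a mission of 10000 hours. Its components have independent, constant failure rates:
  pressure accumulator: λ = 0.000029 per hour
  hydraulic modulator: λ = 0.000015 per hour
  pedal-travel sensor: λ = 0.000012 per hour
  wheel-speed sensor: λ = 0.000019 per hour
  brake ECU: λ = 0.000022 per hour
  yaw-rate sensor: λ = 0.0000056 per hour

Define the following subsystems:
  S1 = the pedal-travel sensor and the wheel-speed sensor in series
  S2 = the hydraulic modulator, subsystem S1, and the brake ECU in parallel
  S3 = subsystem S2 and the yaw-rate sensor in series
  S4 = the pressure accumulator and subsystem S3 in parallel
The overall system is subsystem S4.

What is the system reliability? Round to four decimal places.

0.9845

R(pressure accumulator) = exp(−0.000029 × 10000) = 0.748264
R(hydraulic modulator) = exp(−0.000015 × 10000) = 0.860708
R(pedal-travel sensor) = exp(−0.000012 × 10000) = 0.886920
R(wheel-speed sensor) = exp(−0.000019 × 10000) = 0.826959
R(brake ECU) = exp(−0.000022 × 10000) = 0.802519
R(yaw-rate sensor) = exp(−0.0000056 × 10000) = 0.945539
Series (pedal-travel sensor and wheel-speed sensor): 0.886920 × 0.826959 = 0.733446
Parallel (hydraulic modulator, [0.733446], and brake ECU): 1 − (1 − 0.860708)(1 − 0.733446)(1 − 0.802519) = 0.992668
Series ([0.992668] and yaw-rate sensor): 0.992668 × 0.945539 = 0.938606
Parallel (pressure accumulator and [0.938606]): 1 − (1 − 0.748264)(1 − 0.938606) = 0.9845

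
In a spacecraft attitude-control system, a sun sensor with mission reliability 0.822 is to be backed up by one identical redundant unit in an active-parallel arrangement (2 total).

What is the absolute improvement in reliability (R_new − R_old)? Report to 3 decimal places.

0.146

R_before = 0.822
R_after = 1 − (1 − 0.822)^2 = 0.968
ΔR = 0.968 − 0.822 = 0.146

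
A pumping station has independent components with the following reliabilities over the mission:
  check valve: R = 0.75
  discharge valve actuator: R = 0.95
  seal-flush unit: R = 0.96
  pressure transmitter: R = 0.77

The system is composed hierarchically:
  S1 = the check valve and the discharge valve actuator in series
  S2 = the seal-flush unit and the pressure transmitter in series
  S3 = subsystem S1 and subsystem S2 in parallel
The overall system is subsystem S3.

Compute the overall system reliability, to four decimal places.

0.9250

Series (check valve and discharge valve actuator): 0.750000 × 0.950000 = 0.712500
Series (seal-flush unit and pressure transmitter): 0.960000 × 0.770000 = 0.739200
Parallel ([0.712500] and [0.739200]): 1 − (1 − 0.712500)(1 − 0.739200) = 0.9250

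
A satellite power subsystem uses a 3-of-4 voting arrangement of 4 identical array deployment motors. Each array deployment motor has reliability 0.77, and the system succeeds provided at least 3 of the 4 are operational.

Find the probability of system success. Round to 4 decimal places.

0.7715

R = Σ_{i=3}^{4} C(4,i) p^i (1−p)^{4−i} with p = 0.77
C(4,3)·0.77^3·0.23^1 = 0.420010
C(4,4)·0.77^4·0.23^0 = 0.351530
Sum = 0.7715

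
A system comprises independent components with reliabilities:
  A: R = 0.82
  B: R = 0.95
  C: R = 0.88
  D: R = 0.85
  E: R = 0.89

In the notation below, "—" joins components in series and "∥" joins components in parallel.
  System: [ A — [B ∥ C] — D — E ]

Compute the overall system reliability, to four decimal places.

0.6166

Parallel (B and C): 1 − (1 − 0.950000)(1 − 0.880000) = 0.994000
Series (A, [0.994000], D, and E): 0.820000 × 0.994000 × 0.850000 × 0.890000 = 0.6166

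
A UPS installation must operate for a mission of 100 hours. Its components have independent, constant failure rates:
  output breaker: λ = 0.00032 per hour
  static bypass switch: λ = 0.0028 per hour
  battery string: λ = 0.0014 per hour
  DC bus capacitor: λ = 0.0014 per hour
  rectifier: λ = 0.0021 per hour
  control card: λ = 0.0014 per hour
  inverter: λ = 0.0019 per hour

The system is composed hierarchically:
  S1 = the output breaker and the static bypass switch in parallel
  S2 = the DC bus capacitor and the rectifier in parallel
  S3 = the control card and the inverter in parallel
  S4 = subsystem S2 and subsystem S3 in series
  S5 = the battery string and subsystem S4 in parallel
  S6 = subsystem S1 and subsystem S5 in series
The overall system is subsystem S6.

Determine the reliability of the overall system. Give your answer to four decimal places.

R(output breaker) = exp(−0.00032 × 100) = 0.968507
R(static bypass switch) = exp(−0.0028 × 100) = 0.755784
R(battery string) = exp(−0.0014 × 100) = 0.869358
R(DC bus capacitor) = exp(−0.0014 × 100) = 0.869358
R(rectifier) = exp(−0.0021 × 100) = 0.810584
R(control card) = exp(−0.0014 × 100) = 0.869358
R(inverter) = exp(−0.0019 × 100) = 0.826959
Parallel (output breaker and static bypass switch): 1 − (1 − 0.968507)(1 − 0.755784) = 0.992309
Parallel (DC bus capacitor and rectifier): 1 − (1 − 0.869358)(1 − 0.810584) = 0.975254
Parallel (control card and inverter): 1 − (1 − 0.869358)(1 − 0.826959) = 0.977394
Series ([0.975254] and [0.977394]): 0.975254 × 0.977394 = 0.953207
Parallel (battery string and [0.953207]): 1 − (1 − 0.869358)(1 − 0.953207) = 0.993887
Series ([0.992309] and [0.993887]): 0.992309 × 0.993887 = 0.9862

0.9862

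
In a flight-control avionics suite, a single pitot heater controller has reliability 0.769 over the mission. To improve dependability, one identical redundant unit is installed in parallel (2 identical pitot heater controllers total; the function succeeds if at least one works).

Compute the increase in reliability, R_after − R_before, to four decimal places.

R_before = 0.769
R_after = 1 − (1 − 0.769)^2 = 0.9466
ΔR = 0.9466 − 0.769 = 0.1776

0.1776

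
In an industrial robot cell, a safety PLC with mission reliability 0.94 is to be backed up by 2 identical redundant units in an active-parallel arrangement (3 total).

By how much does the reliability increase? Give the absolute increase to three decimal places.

R_before = 0.94
R_after = 1 − (1 − 0.94)^3 = 1.000
ΔR = 1.000 − 0.94 = 0.060

0.060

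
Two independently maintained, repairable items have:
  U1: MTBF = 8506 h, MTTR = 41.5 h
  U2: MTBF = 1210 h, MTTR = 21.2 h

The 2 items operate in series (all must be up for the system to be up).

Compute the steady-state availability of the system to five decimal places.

A(U1) = MTBF/(MTBF+MTTR) = 8506/(8506+41.5) = 0.995145
A(U2) = MTBF/(MTBF+MTTR) = 1210/(1210+21.2) = 0.982781
Series availability: 0.995145 × 0.982781 = 0.97801

0.97801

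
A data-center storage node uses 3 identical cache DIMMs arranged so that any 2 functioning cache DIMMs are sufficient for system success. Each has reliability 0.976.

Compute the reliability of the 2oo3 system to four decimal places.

0.9983

R = Σ_{i=2}^{3} C(3,i) p^i (1−p)^{3−i} with p = 0.976
C(3,2)·0.976^2·0.024^1 = 0.068585
C(3,3)·0.976^3·0.024^0 = 0.929714
Sum = 0.9983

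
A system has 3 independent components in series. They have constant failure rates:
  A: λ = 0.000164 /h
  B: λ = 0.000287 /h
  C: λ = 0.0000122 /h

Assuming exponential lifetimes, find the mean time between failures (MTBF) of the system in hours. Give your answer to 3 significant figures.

Series of exponential components: λ_sys = Σ λ_i
λ_sys = 0.000164 + 0.000287 + 0.0000122 = 4.6320e-04 /h
MTBF = 1 / λ_sys = 2160 h

2160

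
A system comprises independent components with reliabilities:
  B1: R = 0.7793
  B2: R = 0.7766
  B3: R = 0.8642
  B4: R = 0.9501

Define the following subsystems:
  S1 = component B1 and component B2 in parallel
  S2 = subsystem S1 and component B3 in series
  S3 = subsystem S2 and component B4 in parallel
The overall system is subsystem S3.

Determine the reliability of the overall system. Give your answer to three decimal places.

0.991

Parallel (B1 and B2): 1 − (1 − 0.77930)(1 − 0.77660) = 0.95070
Series ([0.95070] and B3): 0.95070 × 0.86420 = 0.82159
Parallel ([0.82159] and B4): 1 − (1 − 0.82159)(1 − 0.95010) = 0.991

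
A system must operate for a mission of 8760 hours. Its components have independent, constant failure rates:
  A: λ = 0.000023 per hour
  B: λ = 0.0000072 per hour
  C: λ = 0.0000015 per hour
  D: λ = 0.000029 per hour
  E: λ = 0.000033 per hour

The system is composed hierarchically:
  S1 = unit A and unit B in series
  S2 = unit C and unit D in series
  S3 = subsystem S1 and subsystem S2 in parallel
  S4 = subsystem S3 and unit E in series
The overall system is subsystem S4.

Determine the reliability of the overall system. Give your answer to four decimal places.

R(A) = exp(−0.000023 × 8760) = 0.817520
R(B) = exp(−0.0000072 × 8760) = 0.938876
R(C) = exp(−0.0000015 × 8760) = 0.986946
R(D) = exp(−0.000029 × 8760) = 0.775661
R(E) = exp(−0.000033 × 8760) = 0.748952
Series (A and B): 0.817520 × 0.938876 = 0.767550
Series (C and D): 0.986946 × 0.775661 = 0.765536
Parallel ([0.767550] and [0.765536]): 1 − (1 − 0.767550)(1 − 0.765536) = 0.945499
Series ([0.945499] and E): 0.945499 × 0.748952 = 0.7081

0.7081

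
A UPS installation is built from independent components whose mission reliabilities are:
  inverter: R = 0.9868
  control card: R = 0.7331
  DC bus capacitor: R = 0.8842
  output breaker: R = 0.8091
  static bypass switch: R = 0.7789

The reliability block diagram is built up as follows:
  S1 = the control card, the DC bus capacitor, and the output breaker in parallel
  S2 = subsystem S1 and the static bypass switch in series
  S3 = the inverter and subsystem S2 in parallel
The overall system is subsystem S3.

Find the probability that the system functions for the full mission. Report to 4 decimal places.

0.9970

Parallel (control card, DC bus capacitor, and output breaker): 1 − (1 − 0.733100)(1 − 0.884200)(1 − 0.809100) = 0.994100
Series ([0.994100] and static bypass switch): 0.994100 × 0.778900 = 0.774304
Parallel (inverter and [0.774304]): 1 − (1 − 0.986800)(1 − 0.774304) = 0.9970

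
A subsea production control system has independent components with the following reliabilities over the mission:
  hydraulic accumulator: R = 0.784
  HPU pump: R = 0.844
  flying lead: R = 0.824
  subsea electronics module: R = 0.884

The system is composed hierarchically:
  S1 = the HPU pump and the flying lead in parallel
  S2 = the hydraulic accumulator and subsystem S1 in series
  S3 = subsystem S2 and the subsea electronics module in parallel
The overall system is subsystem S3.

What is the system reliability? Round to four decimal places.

0.9724

Parallel (HPU pump and flying lead): 1 − (1 − 0.844000)(1 − 0.824000) = 0.972544
Series (hydraulic accumulator and [0.972544]): 0.784000 × 0.972544 = 0.762474
Parallel ([0.762474] and subsea electronics module): 1 − (1 − 0.762474)(1 − 0.884000) = 0.9724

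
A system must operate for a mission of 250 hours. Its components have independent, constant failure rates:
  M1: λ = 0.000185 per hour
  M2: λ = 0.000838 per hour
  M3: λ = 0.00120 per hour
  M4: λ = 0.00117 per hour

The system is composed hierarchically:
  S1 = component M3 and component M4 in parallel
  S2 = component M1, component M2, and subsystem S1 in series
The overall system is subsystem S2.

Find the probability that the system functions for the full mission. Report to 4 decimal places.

R(M1) = exp(−0.000185 × 250) = 0.954803
R(M2) = exp(−0.000838 × 250) = 0.810990
R(M3) = exp(−0.00120 × 250) = 0.740818
R(M4) = exp(−0.00117 × 250) = 0.746395
Parallel (M3 and M4): 1 − (1 − 0.740818)(1 − 0.746395) = 0.934270
Series (M1, M2, and [0.934270]): 0.954803 × 0.810990 × 0.934270 = 0.7234

0.7234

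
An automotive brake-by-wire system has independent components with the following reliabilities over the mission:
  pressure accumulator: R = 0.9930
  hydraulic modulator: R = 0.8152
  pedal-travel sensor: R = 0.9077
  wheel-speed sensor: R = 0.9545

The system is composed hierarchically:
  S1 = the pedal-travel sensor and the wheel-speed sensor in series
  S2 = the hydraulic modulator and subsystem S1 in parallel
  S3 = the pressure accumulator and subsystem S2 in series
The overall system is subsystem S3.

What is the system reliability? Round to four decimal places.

Series (pedal-travel sensor and wheel-speed sensor): 0.907700 × 0.954500 = 0.866400
Parallel (hydraulic modulator and [0.866400]): 1 − (1 − 0.815200)(1 − 0.866400) = 0.975311
Series (pressure accumulator and [0.975311]): 0.993000 × 0.975311 = 0.9685

0.9685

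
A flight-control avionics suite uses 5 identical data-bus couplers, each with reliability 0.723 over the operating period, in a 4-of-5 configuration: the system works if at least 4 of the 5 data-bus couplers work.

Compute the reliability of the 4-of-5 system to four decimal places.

R = Σ_{i=4}^{5} C(5,i) p^i (1−p)^{5−i} with p = 0.723
C(5,4)·0.723^4·0.277^1 = 0.378445
C(5,5)·0.723^5·0.277^0 = 0.197557
Sum = 0.5760

0.5760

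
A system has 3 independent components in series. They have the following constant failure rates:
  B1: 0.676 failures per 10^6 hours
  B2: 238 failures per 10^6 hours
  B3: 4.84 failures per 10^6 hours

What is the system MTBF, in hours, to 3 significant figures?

4110

Series of exponential components: λ_sys = Σ λ_i
λ_sys = 0.000000676 + 0.000238 + 0.00000484 = 2.4352e-04 /h
MTBF = 1 / λ_sys = 4110 h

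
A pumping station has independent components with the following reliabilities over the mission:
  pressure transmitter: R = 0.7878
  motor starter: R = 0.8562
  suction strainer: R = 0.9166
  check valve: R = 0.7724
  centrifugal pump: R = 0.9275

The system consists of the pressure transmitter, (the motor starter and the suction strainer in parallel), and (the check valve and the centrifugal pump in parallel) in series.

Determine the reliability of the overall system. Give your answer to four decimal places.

Parallel (motor starter and suction strainer): 1 − (1 − 0.856200)(1 − 0.916600) = 0.988007
Parallel (check valve and centrifugal pump): 1 − (1 − 0.772400)(1 − 0.927500) = 0.983499
Series (pressure transmitter, [0.988007], and [0.983499]): 0.787800 × 0.988007 × 0.983499 = 0.7655

0.7655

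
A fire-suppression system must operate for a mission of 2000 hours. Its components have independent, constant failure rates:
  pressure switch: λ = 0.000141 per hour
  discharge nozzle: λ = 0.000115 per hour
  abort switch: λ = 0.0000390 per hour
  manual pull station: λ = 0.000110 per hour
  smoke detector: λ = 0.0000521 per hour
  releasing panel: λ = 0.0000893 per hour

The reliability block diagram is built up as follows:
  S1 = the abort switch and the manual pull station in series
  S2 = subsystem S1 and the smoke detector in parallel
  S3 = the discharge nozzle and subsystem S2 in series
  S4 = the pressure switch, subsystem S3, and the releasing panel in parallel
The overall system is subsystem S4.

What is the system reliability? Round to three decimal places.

0.991

R(pressure switch) = exp(−0.000141 × 2000) = 0.75427
R(discharge nozzle) = exp(−0.000115 × 2000) = 0.79453
R(abort switch) = exp(−0.0000390 × 2000) = 0.92496
R(manual pull station) = exp(−0.000110 × 2000) = 0.80252
R(smoke detector) = exp(−0.0000521 × 2000) = 0.90105
R(releasing panel) = exp(−0.0000893 × 2000) = 0.83644
Series (abort switch and manual pull station): 0.92496 × 0.80252 = 0.74230
Parallel ([0.74230] and smoke detector): 1 − (1 − 0.74230)(1 − 0.90105) = 0.97450
Series (discharge nozzle and [0.97450]): 0.79453 × 0.97450 = 0.77427
Parallel (pressure switch, [0.77427], and releasing panel): 1 − (1 − 0.75427)(1 − 0.77427)(1 − 0.83644) = 0.991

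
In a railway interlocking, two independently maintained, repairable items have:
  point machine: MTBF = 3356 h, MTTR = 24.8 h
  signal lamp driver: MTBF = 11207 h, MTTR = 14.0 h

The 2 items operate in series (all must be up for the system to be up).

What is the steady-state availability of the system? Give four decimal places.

A(point machine) = MTBF/(MTBF+MTTR) = 3356/(3356+24.8) = 0.992664
A(signal lamp driver) = MTBF/(MTBF+MTTR) = 11207/(11207+14.0) = 0.998752
Series availability: 0.992664 × 0.998752 = 0.9914

0.9914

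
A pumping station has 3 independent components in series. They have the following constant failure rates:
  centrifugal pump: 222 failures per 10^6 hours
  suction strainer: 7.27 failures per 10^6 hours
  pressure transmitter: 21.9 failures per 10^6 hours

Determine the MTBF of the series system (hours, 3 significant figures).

Series of exponential components: λ_sys = Σ λ_i
λ_sys = 0.000222 + 0.00000727 + 0.0000219 = 2.5117e-04 /h
MTBF = 1 / λ_sys = 3980 h

3980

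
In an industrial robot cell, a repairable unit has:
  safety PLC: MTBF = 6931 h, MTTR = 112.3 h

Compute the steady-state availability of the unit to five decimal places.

0.98406

A(safety PLC) = MTBF/(MTBF+MTTR) = 6931/(6931+112.3) = 0.98406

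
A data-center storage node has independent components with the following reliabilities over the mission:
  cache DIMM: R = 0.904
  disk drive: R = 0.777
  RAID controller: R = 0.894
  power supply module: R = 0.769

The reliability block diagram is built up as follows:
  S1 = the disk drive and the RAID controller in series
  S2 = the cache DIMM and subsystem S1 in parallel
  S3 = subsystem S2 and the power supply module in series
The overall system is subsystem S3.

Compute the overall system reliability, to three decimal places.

Series (disk drive and RAID controller): 0.77700 × 0.89400 = 0.69464
Parallel (cache DIMM and [0.69464]): 1 − (1 − 0.90400)(1 − 0.69464) = 0.97069
Series ([0.97069] and power supply module): 0.97069 × 0.76900 = 0.746

0.746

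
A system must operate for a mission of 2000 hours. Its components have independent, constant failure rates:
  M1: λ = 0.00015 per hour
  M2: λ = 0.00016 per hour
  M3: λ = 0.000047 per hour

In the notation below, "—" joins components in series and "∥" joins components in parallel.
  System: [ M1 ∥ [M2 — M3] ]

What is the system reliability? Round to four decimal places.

0.9121

R(M1) = exp(−0.00015 × 2000) = 0.740818
R(M2) = exp(−0.00016 × 2000) = 0.726149
R(M3) = exp(−0.000047 × 2000) = 0.910283
Series (M2 and M3): 0.726149 × 0.910283 = 0.661001
Parallel (M1 and [0.661001]): 1 − (1 − 0.740818)(1 − 0.661001) = 0.9121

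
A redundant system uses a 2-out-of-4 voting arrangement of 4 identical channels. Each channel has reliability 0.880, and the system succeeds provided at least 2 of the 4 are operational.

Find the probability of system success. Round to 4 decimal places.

0.9937

R = Σ_{i=2}^{4} C(4,i) p^i (1−p)^{4−i} with p = 0.880
C(4,2)·0.880^2·0.120^2 = 0.066908
C(4,3)·0.880^3·0.120^1 = 0.327107
C(4,4)·0.880^4·0.120^0 = 0.599695
Sum = 0.9937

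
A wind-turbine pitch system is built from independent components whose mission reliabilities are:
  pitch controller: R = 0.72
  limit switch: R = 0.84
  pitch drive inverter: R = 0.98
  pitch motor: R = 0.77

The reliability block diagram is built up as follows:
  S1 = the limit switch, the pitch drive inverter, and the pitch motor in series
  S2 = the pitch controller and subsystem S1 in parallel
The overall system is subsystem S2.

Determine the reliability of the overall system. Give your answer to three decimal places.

0.897

Series (limit switch, pitch drive inverter, and pitch motor): 0.84000 × 0.98000 × 0.77000 = 0.63386
Parallel (pitch controller and [0.63386]): 1 − (1 − 0.72000)(1 − 0.63386) = 0.897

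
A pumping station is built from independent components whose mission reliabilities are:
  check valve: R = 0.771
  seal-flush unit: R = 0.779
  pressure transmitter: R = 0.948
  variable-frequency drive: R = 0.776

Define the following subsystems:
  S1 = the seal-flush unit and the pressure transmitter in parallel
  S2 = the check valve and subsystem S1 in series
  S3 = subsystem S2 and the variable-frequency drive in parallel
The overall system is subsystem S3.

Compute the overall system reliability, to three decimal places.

Parallel (seal-flush unit and pressure transmitter): 1 − (1 − 0.77900)(1 − 0.94800) = 0.98851
Series (check valve and [0.98851]): 0.77100 × 0.98851 = 0.76214
Parallel ([0.76214] and variable-frequency drive): 1 − (1 − 0.76214)(1 − 0.77600) = 0.947

0.947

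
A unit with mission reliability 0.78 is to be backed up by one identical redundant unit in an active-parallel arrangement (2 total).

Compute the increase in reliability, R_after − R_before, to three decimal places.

R_before = 0.78
R_after = 1 − (1 − 0.78)^2 = 0.952
ΔR = 0.952 − 0.78 = 0.172

0.172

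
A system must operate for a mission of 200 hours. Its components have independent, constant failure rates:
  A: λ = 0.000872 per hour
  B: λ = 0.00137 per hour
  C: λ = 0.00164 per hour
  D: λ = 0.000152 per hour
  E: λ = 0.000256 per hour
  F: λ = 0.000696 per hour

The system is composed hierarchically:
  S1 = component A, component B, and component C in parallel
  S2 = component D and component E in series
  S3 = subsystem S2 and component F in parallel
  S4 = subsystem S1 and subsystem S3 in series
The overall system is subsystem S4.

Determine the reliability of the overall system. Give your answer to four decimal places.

0.9792

R(A) = exp(−0.000872 × 200) = 0.839961
R(B) = exp(−0.00137 × 200) = 0.760332
R(C) = exp(−0.00164 × 200) = 0.720363
R(D) = exp(−0.000152 × 200) = 0.970057
R(E) = exp(−0.000256 × 200) = 0.950089
R(F) = exp(−0.000696 × 200) = 0.870054
Parallel (A, B, and C): 1 − (1 − 0.839961)(1 − 0.760332)(1 − 0.720363) = 0.989274
Series (D and E): 0.970057 × 0.950089 = 0.921640
Parallel ([0.921640] and F): 1 − (1 − 0.921640)(1 − 0.870054) = 0.989817
Series ([0.989274] and [0.989817]): 0.989274 × 0.989817 = 0.9792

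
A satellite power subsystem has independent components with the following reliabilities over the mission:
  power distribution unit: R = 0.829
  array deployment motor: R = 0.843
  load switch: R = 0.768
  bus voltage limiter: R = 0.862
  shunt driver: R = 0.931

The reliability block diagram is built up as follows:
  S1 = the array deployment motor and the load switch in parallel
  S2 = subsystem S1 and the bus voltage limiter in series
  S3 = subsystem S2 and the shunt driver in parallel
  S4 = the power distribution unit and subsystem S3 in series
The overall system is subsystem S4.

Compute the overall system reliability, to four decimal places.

Parallel (array deployment motor and load switch): 1 − (1 − 0.843000)(1 − 0.768000) = 0.963576
Series ([0.963576] and bus voltage limiter): 0.963576 × 0.862000 = 0.830603
Parallel ([0.830603] and shunt driver): 1 − (1 − 0.830603)(1 − 0.931000) = 0.988312
Series (power distribution unit and [0.988312]): 0.829000 × 0.988312 = 0.8193

0.8193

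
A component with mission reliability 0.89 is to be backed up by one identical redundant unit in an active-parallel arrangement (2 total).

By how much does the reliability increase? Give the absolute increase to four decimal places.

0.0979

R_before = 0.89
R_after = 1 − (1 − 0.89)^2 = 0.9879
ΔR = 0.9879 − 0.89 = 0.0979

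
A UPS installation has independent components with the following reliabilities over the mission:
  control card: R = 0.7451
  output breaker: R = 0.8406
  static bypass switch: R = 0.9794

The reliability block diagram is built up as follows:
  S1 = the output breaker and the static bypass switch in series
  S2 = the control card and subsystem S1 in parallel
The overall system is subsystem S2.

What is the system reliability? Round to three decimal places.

Series (output breaker and static bypass switch): 0.84060 × 0.97940 = 0.82328
Parallel (control card and [0.82328]): 1 − (1 − 0.74510)(1 − 0.82328) = 0.955

0.955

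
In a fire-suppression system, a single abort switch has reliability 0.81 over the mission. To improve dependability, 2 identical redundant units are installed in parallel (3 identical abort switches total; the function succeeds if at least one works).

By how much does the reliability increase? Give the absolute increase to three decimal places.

0.183

R_before = 0.81
R_after = 1 − (1 − 0.81)^3 = 0.993
ΔR = 0.993 − 0.81 = 0.183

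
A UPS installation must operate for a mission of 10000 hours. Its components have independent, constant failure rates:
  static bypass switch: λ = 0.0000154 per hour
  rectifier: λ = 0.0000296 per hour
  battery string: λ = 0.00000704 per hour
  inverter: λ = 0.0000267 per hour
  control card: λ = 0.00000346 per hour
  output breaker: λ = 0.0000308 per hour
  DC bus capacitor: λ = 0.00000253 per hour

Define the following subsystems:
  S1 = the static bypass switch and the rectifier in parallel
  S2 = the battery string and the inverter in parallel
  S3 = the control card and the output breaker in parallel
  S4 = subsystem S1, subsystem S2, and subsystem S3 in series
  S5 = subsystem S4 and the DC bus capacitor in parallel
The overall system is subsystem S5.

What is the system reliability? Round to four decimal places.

0.9985

R(static bypass switch) = exp(−0.0000154 × 10000) = 0.857272
R(rectifier) = exp(−0.0000296 × 10000) = 0.743787
R(battery string) = exp(−0.00000704 × 10000) = 0.932021
R(inverter) = exp(−0.0000267 × 10000) = 0.765673
R(control card) = exp(−0.00000346 × 10000) = 0.965992
R(output breaker) = exp(−0.0000308 × 10000) = 0.734915
R(DC bus capacitor) = exp(−0.00000253 × 10000) = 0.975017
Parallel (static bypass switch and rectifier): 1 − (1 − 0.857272)(1 − 0.743787) = 0.963431
Parallel (battery string and inverter): 1 − (1 − 0.932021)(1 − 0.765673) = 0.984071
Parallel (control card and output breaker): 1 − (1 − 0.965992)(1 − 0.734915) = 0.990985
Series ([0.963431], [0.984071], and [0.990985]): 0.963431 × 0.984071 × 0.990985 = 0.939538
Parallel ([0.939538] and DC bus capacitor): 1 − (1 − 0.939538)(1 − 0.975017) = 0.9985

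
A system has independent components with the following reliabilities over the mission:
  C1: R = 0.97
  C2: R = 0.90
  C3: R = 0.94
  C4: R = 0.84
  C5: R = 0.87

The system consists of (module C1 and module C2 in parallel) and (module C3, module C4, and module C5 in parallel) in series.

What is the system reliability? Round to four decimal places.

0.9958

Parallel (C1 and C2): 1 − (1 − 0.970000)(1 − 0.900000) = 0.997000
Parallel (C3, C4, and C5): 1 − (1 − 0.940000)(1 − 0.840000)(1 − 0.870000) = 0.998752
Series ([0.997000] and [0.998752]): 0.997000 × 0.998752 = 0.9958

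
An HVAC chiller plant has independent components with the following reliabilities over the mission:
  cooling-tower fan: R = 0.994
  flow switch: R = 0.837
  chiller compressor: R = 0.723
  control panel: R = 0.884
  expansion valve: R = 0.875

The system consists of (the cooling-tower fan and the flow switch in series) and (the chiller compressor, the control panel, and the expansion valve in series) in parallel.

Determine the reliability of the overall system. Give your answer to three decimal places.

Series (cooling-tower fan and flow switch): 0.99400 × 0.83700 = 0.83198
Series (chiller compressor, control panel, and expansion valve): 0.72300 × 0.88400 × 0.87500 = 0.55924
Parallel ([0.83198] and [0.55924]): 1 − (1 − 0.83198)(1 − 0.55924) = 0.926

0.926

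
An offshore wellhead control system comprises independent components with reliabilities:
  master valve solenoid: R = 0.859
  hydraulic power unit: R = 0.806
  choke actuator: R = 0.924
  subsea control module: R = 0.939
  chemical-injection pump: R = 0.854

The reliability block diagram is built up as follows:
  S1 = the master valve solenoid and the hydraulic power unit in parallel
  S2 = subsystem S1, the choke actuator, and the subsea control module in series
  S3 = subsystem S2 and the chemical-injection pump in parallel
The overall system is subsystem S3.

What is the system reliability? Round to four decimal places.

0.9772

Parallel (master valve solenoid and hydraulic power unit): 1 − (1 − 0.859000)(1 − 0.806000) = 0.972646
Series ([0.972646], choke actuator, and subsea control module): 0.972646 × 0.924000 × 0.939000 = 0.843903
Parallel ([0.843903] and chemical-injection pump): 1 − (1 − 0.843903)(1 − 0.854000) = 0.9772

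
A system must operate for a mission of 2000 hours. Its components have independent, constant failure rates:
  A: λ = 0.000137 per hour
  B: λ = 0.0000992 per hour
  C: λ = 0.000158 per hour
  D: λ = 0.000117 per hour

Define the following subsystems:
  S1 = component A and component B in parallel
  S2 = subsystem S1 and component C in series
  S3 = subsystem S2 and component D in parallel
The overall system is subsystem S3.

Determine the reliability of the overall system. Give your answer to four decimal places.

R(A) = exp(−0.000137 × 2000) = 0.760332
R(B) = exp(−0.0000992 × 2000) = 0.820042
R(C) = exp(−0.000158 × 2000) = 0.729059
R(D) = exp(−0.000117 × 2000) = 0.791362
Parallel (A and B): 1 − (1 − 0.760332)(1 − 0.820042) = 0.956870
Series ([0.956870] and C): 0.956870 × 0.729059 = 0.697615
Parallel ([0.697615] and D): 1 − (1 − 0.697615)(1 − 0.791362) = 0.9369

0.9369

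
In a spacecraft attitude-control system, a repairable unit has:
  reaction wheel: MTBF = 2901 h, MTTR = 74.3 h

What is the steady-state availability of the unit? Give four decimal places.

A(reaction wheel) = MTBF/(MTBF+MTTR) = 2901/(2901+74.3) = 0.9750

0.9750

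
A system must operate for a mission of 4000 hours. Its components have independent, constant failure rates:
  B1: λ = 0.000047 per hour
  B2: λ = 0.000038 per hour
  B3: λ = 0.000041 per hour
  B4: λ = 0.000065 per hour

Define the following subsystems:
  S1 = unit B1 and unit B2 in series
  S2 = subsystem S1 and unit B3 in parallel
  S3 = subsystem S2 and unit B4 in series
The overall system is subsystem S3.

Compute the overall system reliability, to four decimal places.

R(B1) = exp(−0.000047 × 4000) = 0.828615
R(B2) = exp(−0.000038 × 4000) = 0.858988
R(B3) = exp(−0.000041 × 4000) = 0.848742
R(B4) = exp(−0.000065 × 4000) = 0.771052
Series (B1 and B2): 0.828615 × 0.858988 = 0.711770
Parallel ([0.711770] and B3): 1 − (1 − 0.711770)(1 − 0.848742) = 0.956403
Series ([0.956403] and B4): 0.956403 × 0.771052 = 0.7374

0.7374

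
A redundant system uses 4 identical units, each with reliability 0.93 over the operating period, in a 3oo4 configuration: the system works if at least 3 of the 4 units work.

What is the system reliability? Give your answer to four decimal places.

R = Σ_{i=3}^{4} C(4,i) p^i (1−p)^{4−i} with p = 0.93
C(4,3)·0.93^3·0.07^1 = 0.225220
C(4,4)·0.93^4·0.07^0 = 0.748052
Sum = 0.9733

0.9733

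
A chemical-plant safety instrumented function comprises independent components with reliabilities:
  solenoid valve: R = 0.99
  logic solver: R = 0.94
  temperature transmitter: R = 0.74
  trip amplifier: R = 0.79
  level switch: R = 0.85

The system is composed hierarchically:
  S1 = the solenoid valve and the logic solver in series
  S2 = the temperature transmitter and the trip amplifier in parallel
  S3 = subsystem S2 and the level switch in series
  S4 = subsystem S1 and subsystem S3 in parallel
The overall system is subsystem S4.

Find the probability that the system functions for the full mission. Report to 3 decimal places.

Series (solenoid valve and logic solver): 0.99000 × 0.94000 = 0.93060
Parallel (temperature transmitter and trip amplifier): 1 − (1 − 0.74000)(1 − 0.79000) = 0.94540
Series ([0.94540] and level switch): 0.94540 × 0.85000 = 0.80359
Parallel ([0.93060] and [0.80359]): 1 − (1 − 0.93060)(1 − 0.80359) = 0.986

0.986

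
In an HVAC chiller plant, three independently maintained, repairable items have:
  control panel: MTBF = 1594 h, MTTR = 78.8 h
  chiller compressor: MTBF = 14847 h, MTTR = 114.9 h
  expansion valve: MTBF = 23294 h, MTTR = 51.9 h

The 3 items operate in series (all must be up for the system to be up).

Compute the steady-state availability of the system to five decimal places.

A(control panel) = MTBF/(MTBF+MTTR) = 1594/(1594+78.8) = 0.952893
A(chiller compressor) = MTBF/(MTBF+MTTR) = 14847/(14847+114.9) = 0.992320
A(expansion valve) = MTBF/(MTBF+MTTR) = 23294/(23294+51.9) = 0.997777
Series availability: 0.952893 × 0.992320 × 0.997777 = 0.94347

0.94347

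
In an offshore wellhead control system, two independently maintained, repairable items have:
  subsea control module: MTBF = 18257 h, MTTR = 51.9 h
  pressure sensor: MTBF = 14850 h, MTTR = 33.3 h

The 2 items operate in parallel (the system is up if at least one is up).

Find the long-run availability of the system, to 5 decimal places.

A(subsea control module) = MTBF/(MTBF+MTTR) = 18257/(18257+51.9) = 0.997165
A(pressure sensor) = MTBF/(MTBF+MTTR) = 14850/(14850+33.3) = 0.997763
Parallel availability: 1 − (1 − 0.997165)(1 − 0.997763) = 0.99999

0.99999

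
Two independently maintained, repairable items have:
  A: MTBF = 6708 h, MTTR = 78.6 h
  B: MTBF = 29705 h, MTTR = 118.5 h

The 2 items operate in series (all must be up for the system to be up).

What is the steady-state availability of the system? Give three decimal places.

0.984

A(A) = MTBF/(MTBF+MTTR) = 6708/(6708+78.6) = 0.988418
A(B) = MTBF/(MTBF+MTTR) = 29705/(29705+118.5) = 0.996027
Series availability: 0.988418 × 0.996027 = 0.984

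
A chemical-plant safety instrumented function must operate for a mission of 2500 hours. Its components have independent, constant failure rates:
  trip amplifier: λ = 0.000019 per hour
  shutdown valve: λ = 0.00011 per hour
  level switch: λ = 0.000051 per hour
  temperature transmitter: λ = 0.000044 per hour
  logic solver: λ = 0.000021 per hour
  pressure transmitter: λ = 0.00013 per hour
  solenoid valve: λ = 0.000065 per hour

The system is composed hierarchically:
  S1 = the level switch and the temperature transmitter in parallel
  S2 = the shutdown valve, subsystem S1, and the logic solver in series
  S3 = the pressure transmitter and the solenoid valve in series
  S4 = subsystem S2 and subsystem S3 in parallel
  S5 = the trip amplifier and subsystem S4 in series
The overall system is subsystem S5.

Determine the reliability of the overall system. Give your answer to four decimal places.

0.8475

R(trip amplifier) = exp(−0.000019 × 2500) = 0.953610
R(shutdown valve) = exp(−0.00011 × 2500) = 0.759572
R(level switch) = exp(−0.000051 × 2500) = 0.880293
R(temperature transmitter) = exp(−0.000044 × 2500) = 0.895834
R(logic solver) = exp(−0.000021 × 2500) = 0.948854
R(pressure transmitter) = exp(−0.00013 × 2500) = 0.722527
R(solenoid valve) = exp(−0.000065 × 2500) = 0.850016
Parallel (level switch and temperature transmitter): 1 − (1 − 0.880293)(1 − 0.895834) = 0.987531
Series (shutdown valve, [0.987531], and logic solver): 0.759572 × 0.987531 × 0.948854 = 0.711736
Series (pressure transmitter and solenoid valve): 0.722527 × 0.850016 = 0.614160
Parallel ([0.711736] and [0.614160]): 1 − (1 − 0.711736)(1 − 0.614160) = 0.888776
Series (trip amplifier and [0.888776]): 0.953610 × 0.888776 = 0.8475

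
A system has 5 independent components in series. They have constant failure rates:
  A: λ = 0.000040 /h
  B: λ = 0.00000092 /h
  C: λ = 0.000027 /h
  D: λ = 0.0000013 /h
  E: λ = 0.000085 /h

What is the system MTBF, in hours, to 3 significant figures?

6480

Series of exponential components: λ_sys = Σ λ_i
λ_sys = 0.000040 + 0.00000092 + 0.000027 + 0.0000013 + 0.000085 = 1.5422e-04 /h
MTBF = 1 / λ_sys = 6480 h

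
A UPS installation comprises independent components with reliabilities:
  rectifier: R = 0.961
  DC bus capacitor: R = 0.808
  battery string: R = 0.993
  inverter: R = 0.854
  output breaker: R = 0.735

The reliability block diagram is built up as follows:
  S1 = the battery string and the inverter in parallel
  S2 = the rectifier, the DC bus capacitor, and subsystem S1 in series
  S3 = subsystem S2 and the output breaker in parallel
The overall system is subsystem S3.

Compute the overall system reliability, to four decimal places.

0.9406

Parallel (battery string and inverter): 1 − (1 − 0.993000)(1 − 0.854000) = 0.998978
Series (rectifier, DC bus capacitor, and [0.998978]): 0.961000 × 0.808000 × 0.998978 = 0.775694
Parallel ([0.775694] and output breaker): 1 − (1 − 0.775694)(1 − 0.735000) = 0.9406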